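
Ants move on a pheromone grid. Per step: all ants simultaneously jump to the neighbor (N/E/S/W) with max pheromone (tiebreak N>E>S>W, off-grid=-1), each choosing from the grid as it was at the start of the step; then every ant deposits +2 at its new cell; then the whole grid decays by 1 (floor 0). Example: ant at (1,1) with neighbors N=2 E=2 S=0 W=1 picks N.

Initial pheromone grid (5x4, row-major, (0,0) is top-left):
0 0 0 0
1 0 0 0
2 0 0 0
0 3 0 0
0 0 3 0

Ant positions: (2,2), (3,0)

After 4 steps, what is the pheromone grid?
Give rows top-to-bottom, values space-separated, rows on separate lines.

After step 1: ants at (1,2),(3,1)
  0 0 0 0
  0 0 1 0
  1 0 0 0
  0 4 0 0
  0 0 2 0
After step 2: ants at (0,2),(2,1)
  0 0 1 0
  0 0 0 0
  0 1 0 0
  0 3 0 0
  0 0 1 0
After step 3: ants at (0,3),(3,1)
  0 0 0 1
  0 0 0 0
  0 0 0 0
  0 4 0 0
  0 0 0 0
After step 4: ants at (1,3),(2,1)
  0 0 0 0
  0 0 0 1
  0 1 0 0
  0 3 0 0
  0 0 0 0

0 0 0 0
0 0 0 1
0 1 0 0
0 3 0 0
0 0 0 0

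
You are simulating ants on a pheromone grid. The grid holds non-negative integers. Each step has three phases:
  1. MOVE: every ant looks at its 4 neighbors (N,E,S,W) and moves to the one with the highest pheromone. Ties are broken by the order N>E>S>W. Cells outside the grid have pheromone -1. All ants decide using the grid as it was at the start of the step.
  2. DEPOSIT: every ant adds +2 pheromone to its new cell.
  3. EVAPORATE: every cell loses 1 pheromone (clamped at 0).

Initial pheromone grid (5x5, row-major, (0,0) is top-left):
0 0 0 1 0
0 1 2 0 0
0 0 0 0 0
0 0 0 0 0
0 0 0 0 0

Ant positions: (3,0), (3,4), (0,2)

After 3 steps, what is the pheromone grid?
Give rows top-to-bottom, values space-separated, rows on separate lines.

After step 1: ants at (2,0),(2,4),(1,2)
  0 0 0 0 0
  0 0 3 0 0
  1 0 0 0 1
  0 0 0 0 0
  0 0 0 0 0
After step 2: ants at (1,0),(1,4),(0,2)
  0 0 1 0 0
  1 0 2 0 1
  0 0 0 0 0
  0 0 0 0 0
  0 0 0 0 0
After step 3: ants at (0,0),(0,4),(1,2)
  1 0 0 0 1
  0 0 3 0 0
  0 0 0 0 0
  0 0 0 0 0
  0 0 0 0 0

1 0 0 0 1
0 0 3 0 0
0 0 0 0 0
0 0 0 0 0
0 0 0 0 0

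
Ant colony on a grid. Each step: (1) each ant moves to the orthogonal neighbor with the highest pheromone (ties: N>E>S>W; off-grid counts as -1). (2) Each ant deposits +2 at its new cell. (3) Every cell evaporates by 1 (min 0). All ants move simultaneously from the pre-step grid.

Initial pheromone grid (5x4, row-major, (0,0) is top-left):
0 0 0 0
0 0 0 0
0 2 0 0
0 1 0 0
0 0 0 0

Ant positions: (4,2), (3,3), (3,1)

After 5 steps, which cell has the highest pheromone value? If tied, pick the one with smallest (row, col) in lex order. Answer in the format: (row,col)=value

Answer: (2,1)=7

Derivation:
Step 1: ant0:(4,2)->N->(3,2) | ant1:(3,3)->N->(2,3) | ant2:(3,1)->N->(2,1)
  grid max=3 at (2,1)
Step 2: ant0:(3,2)->N->(2,2) | ant1:(2,3)->N->(1,3) | ant2:(2,1)->N->(1,1)
  grid max=2 at (2,1)
Step 3: ant0:(2,2)->W->(2,1) | ant1:(1,3)->N->(0,3) | ant2:(1,1)->S->(2,1)
  grid max=5 at (2,1)
Step 4: ant0:(2,1)->N->(1,1) | ant1:(0,3)->S->(1,3) | ant2:(2,1)->N->(1,1)
  grid max=4 at (2,1)
Step 5: ant0:(1,1)->S->(2,1) | ant1:(1,3)->N->(0,3) | ant2:(1,1)->S->(2,1)
  grid max=7 at (2,1)
Final grid:
  0 0 0 1
  0 2 0 0
  0 7 0 0
  0 0 0 0
  0 0 0 0
Max pheromone 7 at (2,1)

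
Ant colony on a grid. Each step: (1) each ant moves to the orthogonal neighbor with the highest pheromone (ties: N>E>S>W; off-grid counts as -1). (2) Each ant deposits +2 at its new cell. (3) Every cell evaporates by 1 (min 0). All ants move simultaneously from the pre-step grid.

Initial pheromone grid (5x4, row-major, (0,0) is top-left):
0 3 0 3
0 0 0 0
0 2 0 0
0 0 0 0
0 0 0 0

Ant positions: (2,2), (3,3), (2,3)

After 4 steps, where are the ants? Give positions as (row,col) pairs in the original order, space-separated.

Step 1: ant0:(2,2)->W->(2,1) | ant1:(3,3)->N->(2,3) | ant2:(2,3)->N->(1,3)
  grid max=3 at (2,1)
Step 2: ant0:(2,1)->N->(1,1) | ant1:(2,3)->N->(1,3) | ant2:(1,3)->N->(0,3)
  grid max=3 at (0,3)
Step 3: ant0:(1,1)->S->(2,1) | ant1:(1,3)->N->(0,3) | ant2:(0,3)->S->(1,3)
  grid max=4 at (0,3)
Step 4: ant0:(2,1)->N->(1,1) | ant1:(0,3)->S->(1,3) | ant2:(1,3)->N->(0,3)
  grid max=5 at (0,3)

(1,1) (1,3) (0,3)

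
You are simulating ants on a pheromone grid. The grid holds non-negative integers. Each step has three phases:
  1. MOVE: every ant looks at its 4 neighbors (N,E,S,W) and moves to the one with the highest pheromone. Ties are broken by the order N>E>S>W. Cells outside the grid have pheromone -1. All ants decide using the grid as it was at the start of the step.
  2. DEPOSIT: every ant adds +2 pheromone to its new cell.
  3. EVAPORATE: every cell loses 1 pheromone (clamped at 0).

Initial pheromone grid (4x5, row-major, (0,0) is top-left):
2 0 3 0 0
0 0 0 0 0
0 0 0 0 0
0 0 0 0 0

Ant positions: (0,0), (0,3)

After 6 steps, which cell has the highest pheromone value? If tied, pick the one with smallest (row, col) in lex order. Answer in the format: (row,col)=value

Answer: (0,2)=9

Derivation:
Step 1: ant0:(0,0)->E->(0,1) | ant1:(0,3)->W->(0,2)
  grid max=4 at (0,2)
Step 2: ant0:(0,1)->E->(0,2) | ant1:(0,2)->W->(0,1)
  grid max=5 at (0,2)
Step 3: ant0:(0,2)->W->(0,1) | ant1:(0,1)->E->(0,2)
  grid max=6 at (0,2)
Step 4: ant0:(0,1)->E->(0,2) | ant1:(0,2)->W->(0,1)
  grid max=7 at (0,2)
Step 5: ant0:(0,2)->W->(0,1) | ant1:(0,1)->E->(0,2)
  grid max=8 at (0,2)
Step 6: ant0:(0,1)->E->(0,2) | ant1:(0,2)->W->(0,1)
  grid max=9 at (0,2)
Final grid:
  0 6 9 0 0
  0 0 0 0 0
  0 0 0 0 0
  0 0 0 0 0
Max pheromone 9 at (0,2)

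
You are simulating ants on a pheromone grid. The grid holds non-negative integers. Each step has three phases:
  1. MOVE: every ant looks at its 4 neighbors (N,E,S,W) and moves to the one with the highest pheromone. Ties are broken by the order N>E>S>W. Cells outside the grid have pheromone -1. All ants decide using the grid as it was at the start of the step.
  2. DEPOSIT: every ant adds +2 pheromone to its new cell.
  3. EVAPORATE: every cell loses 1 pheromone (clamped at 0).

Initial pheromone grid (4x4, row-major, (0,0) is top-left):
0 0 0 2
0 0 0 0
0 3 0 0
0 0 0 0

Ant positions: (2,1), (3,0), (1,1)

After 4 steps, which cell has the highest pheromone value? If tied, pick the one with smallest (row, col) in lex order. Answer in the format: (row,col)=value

Step 1: ant0:(2,1)->N->(1,1) | ant1:(3,0)->N->(2,0) | ant2:(1,1)->S->(2,1)
  grid max=4 at (2,1)
Step 2: ant0:(1,1)->S->(2,1) | ant1:(2,0)->E->(2,1) | ant2:(2,1)->N->(1,1)
  grid max=7 at (2,1)
Step 3: ant0:(2,1)->N->(1,1) | ant1:(2,1)->N->(1,1) | ant2:(1,1)->S->(2,1)
  grid max=8 at (2,1)
Step 4: ant0:(1,1)->S->(2,1) | ant1:(1,1)->S->(2,1) | ant2:(2,1)->N->(1,1)
  grid max=11 at (2,1)
Final grid:
  0 0 0 0
  0 6 0 0
  0 11 0 0
  0 0 0 0
Max pheromone 11 at (2,1)

Answer: (2,1)=11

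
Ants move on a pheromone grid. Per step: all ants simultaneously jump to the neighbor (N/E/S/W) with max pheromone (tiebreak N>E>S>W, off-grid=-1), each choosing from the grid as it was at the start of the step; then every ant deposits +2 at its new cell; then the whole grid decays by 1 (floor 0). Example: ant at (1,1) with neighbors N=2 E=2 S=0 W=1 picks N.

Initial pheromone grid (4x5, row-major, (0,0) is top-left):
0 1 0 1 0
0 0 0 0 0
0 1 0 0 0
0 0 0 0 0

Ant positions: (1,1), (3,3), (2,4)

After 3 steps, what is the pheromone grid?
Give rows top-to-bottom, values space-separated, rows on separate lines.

After step 1: ants at (0,1),(2,3),(1,4)
  0 2 0 0 0
  0 0 0 0 1
  0 0 0 1 0
  0 0 0 0 0
After step 2: ants at (0,2),(1,3),(0,4)
  0 1 1 0 1
  0 0 0 1 0
  0 0 0 0 0
  0 0 0 0 0
After step 3: ants at (0,1),(0,3),(1,4)
  0 2 0 1 0
  0 0 0 0 1
  0 0 0 0 0
  0 0 0 0 0

0 2 0 1 0
0 0 0 0 1
0 0 0 0 0
0 0 0 0 0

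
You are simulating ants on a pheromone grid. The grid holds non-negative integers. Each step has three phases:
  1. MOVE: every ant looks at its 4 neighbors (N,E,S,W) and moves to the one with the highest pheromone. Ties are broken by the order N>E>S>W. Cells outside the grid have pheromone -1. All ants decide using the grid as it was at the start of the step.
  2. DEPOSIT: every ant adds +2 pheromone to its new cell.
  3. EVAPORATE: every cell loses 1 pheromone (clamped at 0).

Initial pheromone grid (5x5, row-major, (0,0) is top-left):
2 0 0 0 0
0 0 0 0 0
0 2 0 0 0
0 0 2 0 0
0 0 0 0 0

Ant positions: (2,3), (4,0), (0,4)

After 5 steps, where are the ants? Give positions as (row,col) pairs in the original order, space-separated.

Step 1: ant0:(2,3)->N->(1,3) | ant1:(4,0)->N->(3,0) | ant2:(0,4)->S->(1,4)
  grid max=1 at (0,0)
Step 2: ant0:(1,3)->E->(1,4) | ant1:(3,0)->N->(2,0) | ant2:(1,4)->W->(1,3)
  grid max=2 at (1,3)
Step 3: ant0:(1,4)->W->(1,3) | ant1:(2,0)->N->(1,0) | ant2:(1,3)->E->(1,4)
  grid max=3 at (1,3)
Step 4: ant0:(1,3)->E->(1,4) | ant1:(1,0)->N->(0,0) | ant2:(1,4)->W->(1,3)
  grid max=4 at (1,3)
Step 5: ant0:(1,4)->W->(1,3) | ant1:(0,0)->E->(0,1) | ant2:(1,3)->E->(1,4)
  grid max=5 at (1,3)

(1,3) (0,1) (1,4)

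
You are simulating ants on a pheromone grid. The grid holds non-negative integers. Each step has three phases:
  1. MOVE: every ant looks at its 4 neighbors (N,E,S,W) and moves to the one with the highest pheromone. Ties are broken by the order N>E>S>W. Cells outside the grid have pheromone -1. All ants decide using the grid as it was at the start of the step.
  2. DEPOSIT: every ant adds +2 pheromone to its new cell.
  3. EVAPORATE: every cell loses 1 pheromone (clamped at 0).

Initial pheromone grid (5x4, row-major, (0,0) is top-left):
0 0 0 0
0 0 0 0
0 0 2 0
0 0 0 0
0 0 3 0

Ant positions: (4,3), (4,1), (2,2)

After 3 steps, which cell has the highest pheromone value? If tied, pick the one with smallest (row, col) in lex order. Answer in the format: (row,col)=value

Answer: (4,2)=8

Derivation:
Step 1: ant0:(4,3)->W->(4,2) | ant1:(4,1)->E->(4,2) | ant2:(2,2)->N->(1,2)
  grid max=6 at (4,2)
Step 2: ant0:(4,2)->N->(3,2) | ant1:(4,2)->N->(3,2) | ant2:(1,2)->S->(2,2)
  grid max=5 at (4,2)
Step 3: ant0:(3,2)->S->(4,2) | ant1:(3,2)->S->(4,2) | ant2:(2,2)->S->(3,2)
  grid max=8 at (4,2)
Final grid:
  0 0 0 0
  0 0 0 0
  0 0 1 0
  0 0 4 0
  0 0 8 0
Max pheromone 8 at (4,2)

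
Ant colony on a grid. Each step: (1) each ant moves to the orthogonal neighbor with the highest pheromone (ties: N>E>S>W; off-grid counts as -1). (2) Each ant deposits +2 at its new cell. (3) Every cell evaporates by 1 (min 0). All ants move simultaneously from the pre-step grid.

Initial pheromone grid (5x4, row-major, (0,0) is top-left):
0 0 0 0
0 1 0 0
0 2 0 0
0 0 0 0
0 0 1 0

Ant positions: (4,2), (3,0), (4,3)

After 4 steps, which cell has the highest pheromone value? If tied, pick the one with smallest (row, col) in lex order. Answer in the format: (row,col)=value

Answer: (4,2)=5

Derivation:
Step 1: ant0:(4,2)->N->(3,2) | ant1:(3,0)->N->(2,0) | ant2:(4,3)->W->(4,2)
  grid max=2 at (4,2)
Step 2: ant0:(3,2)->S->(4,2) | ant1:(2,0)->E->(2,1) | ant2:(4,2)->N->(3,2)
  grid max=3 at (4,2)
Step 3: ant0:(4,2)->N->(3,2) | ant1:(2,1)->N->(1,1) | ant2:(3,2)->S->(4,2)
  grid max=4 at (4,2)
Step 4: ant0:(3,2)->S->(4,2) | ant1:(1,1)->S->(2,1) | ant2:(4,2)->N->(3,2)
  grid max=5 at (4,2)
Final grid:
  0 0 0 0
  0 0 0 0
  0 2 0 0
  0 0 4 0
  0 0 5 0
Max pheromone 5 at (4,2)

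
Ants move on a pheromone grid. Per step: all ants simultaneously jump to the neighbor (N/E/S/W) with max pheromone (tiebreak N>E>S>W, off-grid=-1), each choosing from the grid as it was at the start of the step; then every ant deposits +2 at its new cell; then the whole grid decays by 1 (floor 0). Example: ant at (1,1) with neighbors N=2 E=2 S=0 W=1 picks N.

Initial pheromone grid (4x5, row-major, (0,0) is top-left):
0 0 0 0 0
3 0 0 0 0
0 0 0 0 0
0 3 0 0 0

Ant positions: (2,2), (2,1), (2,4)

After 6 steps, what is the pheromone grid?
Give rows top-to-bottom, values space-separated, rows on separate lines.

After step 1: ants at (1,2),(3,1),(1,4)
  0 0 0 0 0
  2 0 1 0 1
  0 0 0 0 0
  0 4 0 0 0
After step 2: ants at (0,2),(2,1),(0,4)
  0 0 1 0 1
  1 0 0 0 0
  0 1 0 0 0
  0 3 0 0 0
After step 3: ants at (0,3),(3,1),(1,4)
  0 0 0 1 0
  0 0 0 0 1
  0 0 0 0 0
  0 4 0 0 0
After step 4: ants at (0,4),(2,1),(0,4)
  0 0 0 0 3
  0 0 0 0 0
  0 1 0 0 0
  0 3 0 0 0
After step 5: ants at (1,4),(3,1),(1,4)
  0 0 0 0 2
  0 0 0 0 3
  0 0 0 0 0
  0 4 0 0 0
After step 6: ants at (0,4),(2,1),(0,4)
  0 0 0 0 5
  0 0 0 0 2
  0 1 0 0 0
  0 3 0 0 0

0 0 0 0 5
0 0 0 0 2
0 1 0 0 0
0 3 0 0 0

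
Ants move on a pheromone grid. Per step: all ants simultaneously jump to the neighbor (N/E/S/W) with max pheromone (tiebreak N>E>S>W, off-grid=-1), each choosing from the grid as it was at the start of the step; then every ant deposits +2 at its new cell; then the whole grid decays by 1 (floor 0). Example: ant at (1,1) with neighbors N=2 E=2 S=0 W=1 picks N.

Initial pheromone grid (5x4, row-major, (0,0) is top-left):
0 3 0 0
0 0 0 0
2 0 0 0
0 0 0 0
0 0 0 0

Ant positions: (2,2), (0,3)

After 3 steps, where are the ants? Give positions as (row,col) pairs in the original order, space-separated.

Step 1: ant0:(2,2)->N->(1,2) | ant1:(0,3)->S->(1,3)
  grid max=2 at (0,1)
Step 2: ant0:(1,2)->E->(1,3) | ant1:(1,3)->W->(1,2)
  grid max=2 at (1,2)
Step 3: ant0:(1,3)->W->(1,2) | ant1:(1,2)->E->(1,3)
  grid max=3 at (1,2)

(1,2) (1,3)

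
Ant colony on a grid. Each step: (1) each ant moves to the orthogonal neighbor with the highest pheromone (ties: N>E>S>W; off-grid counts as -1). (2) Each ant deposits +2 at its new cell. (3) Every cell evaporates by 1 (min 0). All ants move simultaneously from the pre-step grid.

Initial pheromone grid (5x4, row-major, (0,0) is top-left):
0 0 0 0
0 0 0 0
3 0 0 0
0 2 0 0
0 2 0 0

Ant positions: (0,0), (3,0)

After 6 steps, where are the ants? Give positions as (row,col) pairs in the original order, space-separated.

Step 1: ant0:(0,0)->E->(0,1) | ant1:(3,0)->N->(2,0)
  grid max=4 at (2,0)
Step 2: ant0:(0,1)->E->(0,2) | ant1:(2,0)->N->(1,0)
  grid max=3 at (2,0)
Step 3: ant0:(0,2)->E->(0,3) | ant1:(1,0)->S->(2,0)
  grid max=4 at (2,0)
Step 4: ant0:(0,3)->S->(1,3) | ant1:(2,0)->N->(1,0)
  grid max=3 at (2,0)
Step 5: ant0:(1,3)->N->(0,3) | ant1:(1,0)->S->(2,0)
  grid max=4 at (2,0)
Step 6: ant0:(0,3)->S->(1,3) | ant1:(2,0)->N->(1,0)
  grid max=3 at (2,0)

(1,3) (1,0)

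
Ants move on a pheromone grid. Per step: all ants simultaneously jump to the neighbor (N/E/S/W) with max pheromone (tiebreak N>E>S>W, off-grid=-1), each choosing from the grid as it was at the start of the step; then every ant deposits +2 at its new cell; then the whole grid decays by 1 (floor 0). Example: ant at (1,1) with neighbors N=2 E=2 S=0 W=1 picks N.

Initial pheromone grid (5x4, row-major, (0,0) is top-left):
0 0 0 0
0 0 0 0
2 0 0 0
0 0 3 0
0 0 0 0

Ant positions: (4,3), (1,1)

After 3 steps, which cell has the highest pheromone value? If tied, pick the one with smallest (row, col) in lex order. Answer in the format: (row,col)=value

Answer: (3,2)=2

Derivation:
Step 1: ant0:(4,3)->N->(3,3) | ant1:(1,1)->N->(0,1)
  grid max=2 at (3,2)
Step 2: ant0:(3,3)->W->(3,2) | ant1:(0,1)->E->(0,2)
  grid max=3 at (3,2)
Step 3: ant0:(3,2)->N->(2,2) | ant1:(0,2)->E->(0,3)
  grid max=2 at (3,2)
Final grid:
  0 0 0 1
  0 0 0 0
  0 0 1 0
  0 0 2 0
  0 0 0 0
Max pheromone 2 at (3,2)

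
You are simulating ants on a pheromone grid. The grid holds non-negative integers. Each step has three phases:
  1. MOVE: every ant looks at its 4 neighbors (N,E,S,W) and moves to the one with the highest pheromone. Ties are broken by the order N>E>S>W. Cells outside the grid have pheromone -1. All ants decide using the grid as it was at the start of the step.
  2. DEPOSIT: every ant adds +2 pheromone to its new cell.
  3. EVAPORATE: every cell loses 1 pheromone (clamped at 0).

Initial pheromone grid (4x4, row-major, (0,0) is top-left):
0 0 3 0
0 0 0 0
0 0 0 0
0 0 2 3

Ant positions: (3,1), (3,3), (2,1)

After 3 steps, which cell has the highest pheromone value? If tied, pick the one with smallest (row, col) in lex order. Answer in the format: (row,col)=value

Step 1: ant0:(3,1)->E->(3,2) | ant1:(3,3)->W->(3,2) | ant2:(2,1)->N->(1,1)
  grid max=5 at (3,2)
Step 2: ant0:(3,2)->E->(3,3) | ant1:(3,2)->E->(3,3) | ant2:(1,1)->N->(0,1)
  grid max=5 at (3,3)
Step 3: ant0:(3,3)->W->(3,2) | ant1:(3,3)->W->(3,2) | ant2:(0,1)->E->(0,2)
  grid max=7 at (3,2)
Final grid:
  0 0 2 0
  0 0 0 0
  0 0 0 0
  0 0 7 4
Max pheromone 7 at (3,2)

Answer: (3,2)=7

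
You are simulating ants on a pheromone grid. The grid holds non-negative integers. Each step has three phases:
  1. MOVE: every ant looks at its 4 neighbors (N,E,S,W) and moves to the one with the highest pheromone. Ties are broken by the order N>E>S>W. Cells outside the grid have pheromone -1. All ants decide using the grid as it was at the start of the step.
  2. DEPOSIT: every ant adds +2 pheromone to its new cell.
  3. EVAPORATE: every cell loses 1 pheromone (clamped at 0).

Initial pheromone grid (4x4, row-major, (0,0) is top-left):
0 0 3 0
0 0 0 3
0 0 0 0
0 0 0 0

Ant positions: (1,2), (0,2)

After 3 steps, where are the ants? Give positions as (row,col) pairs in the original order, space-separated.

Step 1: ant0:(1,2)->N->(0,2) | ant1:(0,2)->E->(0,3)
  grid max=4 at (0,2)
Step 2: ant0:(0,2)->E->(0,3) | ant1:(0,3)->W->(0,2)
  grid max=5 at (0,2)
Step 3: ant0:(0,3)->W->(0,2) | ant1:(0,2)->E->(0,3)
  grid max=6 at (0,2)

(0,2) (0,3)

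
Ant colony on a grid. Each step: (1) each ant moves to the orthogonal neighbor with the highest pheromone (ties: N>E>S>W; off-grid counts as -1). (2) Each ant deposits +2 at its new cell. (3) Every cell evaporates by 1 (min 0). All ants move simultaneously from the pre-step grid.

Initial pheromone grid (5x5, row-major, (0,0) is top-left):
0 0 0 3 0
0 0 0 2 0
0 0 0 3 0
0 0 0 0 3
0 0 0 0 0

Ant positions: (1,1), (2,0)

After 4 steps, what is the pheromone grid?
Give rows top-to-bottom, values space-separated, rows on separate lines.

After step 1: ants at (0,1),(1,0)
  0 1 0 2 0
  1 0 0 1 0
  0 0 0 2 0
  0 0 0 0 2
  0 0 0 0 0
After step 2: ants at (0,2),(0,0)
  1 0 1 1 0
  0 0 0 0 0
  0 0 0 1 0
  0 0 0 0 1
  0 0 0 0 0
After step 3: ants at (0,3),(0,1)
  0 1 0 2 0
  0 0 0 0 0
  0 0 0 0 0
  0 0 0 0 0
  0 0 0 0 0
After step 4: ants at (0,4),(0,2)
  0 0 1 1 1
  0 0 0 0 0
  0 0 0 0 0
  0 0 0 0 0
  0 0 0 0 0

0 0 1 1 1
0 0 0 0 0
0 0 0 0 0
0 0 0 0 0
0 0 0 0 0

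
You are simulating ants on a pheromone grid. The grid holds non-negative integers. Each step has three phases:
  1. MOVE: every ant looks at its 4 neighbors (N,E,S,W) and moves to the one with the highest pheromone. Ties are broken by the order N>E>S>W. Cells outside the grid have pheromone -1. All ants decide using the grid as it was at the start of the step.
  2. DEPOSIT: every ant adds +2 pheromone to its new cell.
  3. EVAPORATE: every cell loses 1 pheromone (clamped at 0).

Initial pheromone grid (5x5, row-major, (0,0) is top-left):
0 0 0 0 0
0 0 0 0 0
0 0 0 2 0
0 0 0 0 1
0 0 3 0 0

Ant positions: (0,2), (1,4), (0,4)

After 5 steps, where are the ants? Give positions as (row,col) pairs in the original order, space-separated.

Step 1: ant0:(0,2)->E->(0,3) | ant1:(1,4)->N->(0,4) | ant2:(0,4)->S->(1,4)
  grid max=2 at (4,2)
Step 2: ant0:(0,3)->E->(0,4) | ant1:(0,4)->S->(1,4) | ant2:(1,4)->N->(0,4)
  grid max=4 at (0,4)
Step 3: ant0:(0,4)->S->(1,4) | ant1:(1,4)->N->(0,4) | ant2:(0,4)->S->(1,4)
  grid max=5 at (0,4)
Step 4: ant0:(1,4)->N->(0,4) | ant1:(0,4)->S->(1,4) | ant2:(1,4)->N->(0,4)
  grid max=8 at (0,4)
Step 5: ant0:(0,4)->S->(1,4) | ant1:(1,4)->N->(0,4) | ant2:(0,4)->S->(1,4)
  grid max=9 at (0,4)

(1,4) (0,4) (1,4)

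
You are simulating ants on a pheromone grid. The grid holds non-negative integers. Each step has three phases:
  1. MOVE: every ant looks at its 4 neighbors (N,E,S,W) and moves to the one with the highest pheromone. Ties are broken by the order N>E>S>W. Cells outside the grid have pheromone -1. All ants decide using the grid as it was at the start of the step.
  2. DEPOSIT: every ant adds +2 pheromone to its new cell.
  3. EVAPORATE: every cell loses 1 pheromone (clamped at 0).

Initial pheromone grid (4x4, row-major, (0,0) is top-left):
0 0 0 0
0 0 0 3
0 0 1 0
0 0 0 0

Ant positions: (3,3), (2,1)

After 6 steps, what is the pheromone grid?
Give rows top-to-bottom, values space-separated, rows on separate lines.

After step 1: ants at (2,3),(2,2)
  0 0 0 0
  0 0 0 2
  0 0 2 1
  0 0 0 0
After step 2: ants at (1,3),(2,3)
  0 0 0 0
  0 0 0 3
  0 0 1 2
  0 0 0 0
After step 3: ants at (2,3),(1,3)
  0 0 0 0
  0 0 0 4
  0 0 0 3
  0 0 0 0
After step 4: ants at (1,3),(2,3)
  0 0 0 0
  0 0 0 5
  0 0 0 4
  0 0 0 0
After step 5: ants at (2,3),(1,3)
  0 0 0 0
  0 0 0 6
  0 0 0 5
  0 0 0 0
After step 6: ants at (1,3),(2,3)
  0 0 0 0
  0 0 0 7
  0 0 0 6
  0 0 0 0

0 0 0 0
0 0 0 7
0 0 0 6
0 0 0 0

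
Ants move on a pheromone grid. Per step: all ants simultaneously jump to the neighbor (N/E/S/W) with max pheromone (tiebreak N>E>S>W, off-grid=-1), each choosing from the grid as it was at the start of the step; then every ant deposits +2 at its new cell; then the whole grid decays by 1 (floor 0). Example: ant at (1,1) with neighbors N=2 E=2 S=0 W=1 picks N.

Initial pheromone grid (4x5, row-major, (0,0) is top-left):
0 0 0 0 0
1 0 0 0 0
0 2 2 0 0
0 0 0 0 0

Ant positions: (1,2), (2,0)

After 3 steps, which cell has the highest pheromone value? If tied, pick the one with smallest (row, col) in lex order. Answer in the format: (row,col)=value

Answer: (2,1)=5

Derivation:
Step 1: ant0:(1,2)->S->(2,2) | ant1:(2,0)->E->(2,1)
  grid max=3 at (2,1)
Step 2: ant0:(2,2)->W->(2,1) | ant1:(2,1)->E->(2,2)
  grid max=4 at (2,1)
Step 3: ant0:(2,1)->E->(2,2) | ant1:(2,2)->W->(2,1)
  grid max=5 at (2,1)
Final grid:
  0 0 0 0 0
  0 0 0 0 0
  0 5 5 0 0
  0 0 0 0 0
Max pheromone 5 at (2,1)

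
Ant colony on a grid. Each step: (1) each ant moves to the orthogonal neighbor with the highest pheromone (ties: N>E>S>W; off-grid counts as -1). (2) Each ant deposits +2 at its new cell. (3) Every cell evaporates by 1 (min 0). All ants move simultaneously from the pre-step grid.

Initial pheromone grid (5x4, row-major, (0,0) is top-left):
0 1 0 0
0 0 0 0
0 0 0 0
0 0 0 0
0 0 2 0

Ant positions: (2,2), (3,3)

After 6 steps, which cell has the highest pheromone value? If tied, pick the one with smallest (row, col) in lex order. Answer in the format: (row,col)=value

Answer: (1,3)=5

Derivation:
Step 1: ant0:(2,2)->N->(1,2) | ant1:(3,3)->N->(2,3)
  grid max=1 at (1,2)
Step 2: ant0:(1,2)->N->(0,2) | ant1:(2,3)->N->(1,3)
  grid max=1 at (0,2)
Step 3: ant0:(0,2)->E->(0,3) | ant1:(1,3)->N->(0,3)
  grid max=3 at (0,3)
Step 4: ant0:(0,3)->S->(1,3) | ant1:(0,3)->S->(1,3)
  grid max=3 at (1,3)
Step 5: ant0:(1,3)->N->(0,3) | ant1:(1,3)->N->(0,3)
  grid max=5 at (0,3)
Step 6: ant0:(0,3)->S->(1,3) | ant1:(0,3)->S->(1,3)
  grid max=5 at (1,3)
Final grid:
  0 0 0 4
  0 0 0 5
  0 0 0 0
  0 0 0 0
  0 0 0 0
Max pheromone 5 at (1,3)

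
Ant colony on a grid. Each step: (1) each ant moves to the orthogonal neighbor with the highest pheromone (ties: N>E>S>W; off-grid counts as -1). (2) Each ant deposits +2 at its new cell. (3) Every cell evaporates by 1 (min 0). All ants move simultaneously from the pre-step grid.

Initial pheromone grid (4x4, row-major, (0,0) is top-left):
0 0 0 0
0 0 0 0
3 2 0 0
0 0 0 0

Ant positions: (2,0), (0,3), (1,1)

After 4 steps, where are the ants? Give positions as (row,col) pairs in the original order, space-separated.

Step 1: ant0:(2,0)->E->(2,1) | ant1:(0,3)->S->(1,3) | ant2:(1,1)->S->(2,1)
  grid max=5 at (2,1)
Step 2: ant0:(2,1)->W->(2,0) | ant1:(1,3)->N->(0,3) | ant2:(2,1)->W->(2,0)
  grid max=5 at (2,0)
Step 3: ant0:(2,0)->E->(2,1) | ant1:(0,3)->S->(1,3) | ant2:(2,0)->E->(2,1)
  grid max=7 at (2,1)
Step 4: ant0:(2,1)->W->(2,0) | ant1:(1,3)->N->(0,3) | ant2:(2,1)->W->(2,0)
  grid max=7 at (2,0)

(2,0) (0,3) (2,0)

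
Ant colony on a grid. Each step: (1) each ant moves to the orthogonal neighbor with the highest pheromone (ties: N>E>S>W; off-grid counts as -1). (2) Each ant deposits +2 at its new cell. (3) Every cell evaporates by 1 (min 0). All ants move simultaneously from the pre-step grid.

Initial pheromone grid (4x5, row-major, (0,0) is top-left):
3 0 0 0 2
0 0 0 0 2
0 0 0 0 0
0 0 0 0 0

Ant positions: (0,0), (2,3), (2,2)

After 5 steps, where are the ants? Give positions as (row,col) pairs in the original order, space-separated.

Step 1: ant0:(0,0)->E->(0,1) | ant1:(2,3)->N->(1,3) | ant2:(2,2)->N->(1,2)
  grid max=2 at (0,0)
Step 2: ant0:(0,1)->W->(0,0) | ant1:(1,3)->E->(1,4) | ant2:(1,2)->E->(1,3)
  grid max=3 at (0,0)
Step 3: ant0:(0,0)->E->(0,1) | ant1:(1,4)->W->(1,3) | ant2:(1,3)->E->(1,4)
  grid max=3 at (1,3)
Step 4: ant0:(0,1)->W->(0,0) | ant1:(1,3)->E->(1,4) | ant2:(1,4)->W->(1,3)
  grid max=4 at (1,3)
Step 5: ant0:(0,0)->E->(0,1) | ant1:(1,4)->W->(1,3) | ant2:(1,3)->E->(1,4)
  grid max=5 at (1,3)

(0,1) (1,3) (1,4)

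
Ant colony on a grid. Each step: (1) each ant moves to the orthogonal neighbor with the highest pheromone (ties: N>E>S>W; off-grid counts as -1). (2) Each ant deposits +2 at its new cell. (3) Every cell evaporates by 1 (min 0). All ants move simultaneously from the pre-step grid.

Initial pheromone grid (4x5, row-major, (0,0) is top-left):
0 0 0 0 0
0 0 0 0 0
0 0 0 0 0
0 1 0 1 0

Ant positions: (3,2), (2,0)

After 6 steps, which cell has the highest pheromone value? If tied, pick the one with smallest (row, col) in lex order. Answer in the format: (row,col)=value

Answer: (0,4)=1

Derivation:
Step 1: ant0:(3,2)->E->(3,3) | ant1:(2,0)->N->(1,0)
  grid max=2 at (3,3)
Step 2: ant0:(3,3)->N->(2,3) | ant1:(1,0)->N->(0,0)
  grid max=1 at (0,0)
Step 3: ant0:(2,3)->S->(3,3) | ant1:(0,0)->E->(0,1)
  grid max=2 at (3,3)
Step 4: ant0:(3,3)->N->(2,3) | ant1:(0,1)->E->(0,2)
  grid max=1 at (0,2)
Step 5: ant0:(2,3)->S->(3,3) | ant1:(0,2)->E->(0,3)
  grid max=2 at (3,3)
Step 6: ant0:(3,3)->N->(2,3) | ant1:(0,3)->E->(0,4)
  grid max=1 at (0,4)
Final grid:
  0 0 0 0 1
  0 0 0 0 0
  0 0 0 1 0
  0 0 0 1 0
Max pheromone 1 at (0,4)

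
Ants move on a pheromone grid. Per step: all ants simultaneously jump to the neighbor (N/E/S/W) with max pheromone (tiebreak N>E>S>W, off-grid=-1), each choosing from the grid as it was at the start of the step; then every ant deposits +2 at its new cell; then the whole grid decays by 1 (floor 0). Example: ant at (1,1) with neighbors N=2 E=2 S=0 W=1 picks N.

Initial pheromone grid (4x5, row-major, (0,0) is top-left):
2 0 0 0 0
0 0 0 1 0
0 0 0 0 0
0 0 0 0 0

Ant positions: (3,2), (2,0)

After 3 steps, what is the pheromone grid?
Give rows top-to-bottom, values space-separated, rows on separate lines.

After step 1: ants at (2,2),(1,0)
  1 0 0 0 0
  1 0 0 0 0
  0 0 1 0 0
  0 0 0 0 0
After step 2: ants at (1,2),(0,0)
  2 0 0 0 0
  0 0 1 0 0
  0 0 0 0 0
  0 0 0 0 0
After step 3: ants at (0,2),(0,1)
  1 1 1 0 0
  0 0 0 0 0
  0 0 0 0 0
  0 0 0 0 0

1 1 1 0 0
0 0 0 0 0
0 0 0 0 0
0 0 0 0 0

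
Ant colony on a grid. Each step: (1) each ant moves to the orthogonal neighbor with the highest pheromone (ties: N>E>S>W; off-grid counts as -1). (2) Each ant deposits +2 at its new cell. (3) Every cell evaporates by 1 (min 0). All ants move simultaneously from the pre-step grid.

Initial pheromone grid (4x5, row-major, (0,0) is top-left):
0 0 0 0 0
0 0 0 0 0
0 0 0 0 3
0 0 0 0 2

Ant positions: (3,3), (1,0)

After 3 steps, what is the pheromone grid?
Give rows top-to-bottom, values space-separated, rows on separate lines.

After step 1: ants at (3,4),(0,0)
  1 0 0 0 0
  0 0 0 0 0
  0 0 0 0 2
  0 0 0 0 3
After step 2: ants at (2,4),(0,1)
  0 1 0 0 0
  0 0 0 0 0
  0 0 0 0 3
  0 0 0 0 2
After step 3: ants at (3,4),(0,2)
  0 0 1 0 0
  0 0 0 0 0
  0 0 0 0 2
  0 0 0 0 3

0 0 1 0 0
0 0 0 0 0
0 0 0 0 2
0 0 0 0 3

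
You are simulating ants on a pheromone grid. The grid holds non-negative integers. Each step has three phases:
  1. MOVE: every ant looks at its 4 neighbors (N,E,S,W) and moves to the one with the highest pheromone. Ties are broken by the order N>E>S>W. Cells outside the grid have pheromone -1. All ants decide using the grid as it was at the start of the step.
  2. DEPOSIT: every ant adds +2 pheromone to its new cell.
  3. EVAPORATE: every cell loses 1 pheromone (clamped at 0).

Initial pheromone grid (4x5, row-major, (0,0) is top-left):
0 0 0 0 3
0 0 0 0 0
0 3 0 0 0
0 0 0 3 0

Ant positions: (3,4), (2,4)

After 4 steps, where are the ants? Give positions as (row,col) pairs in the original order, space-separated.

Step 1: ant0:(3,4)->W->(3,3) | ant1:(2,4)->N->(1,4)
  grid max=4 at (3,3)
Step 2: ant0:(3,3)->N->(2,3) | ant1:(1,4)->N->(0,4)
  grid max=3 at (0,4)
Step 3: ant0:(2,3)->S->(3,3) | ant1:(0,4)->S->(1,4)
  grid max=4 at (3,3)
Step 4: ant0:(3,3)->N->(2,3) | ant1:(1,4)->N->(0,4)
  grid max=3 at (0,4)

(2,3) (0,4)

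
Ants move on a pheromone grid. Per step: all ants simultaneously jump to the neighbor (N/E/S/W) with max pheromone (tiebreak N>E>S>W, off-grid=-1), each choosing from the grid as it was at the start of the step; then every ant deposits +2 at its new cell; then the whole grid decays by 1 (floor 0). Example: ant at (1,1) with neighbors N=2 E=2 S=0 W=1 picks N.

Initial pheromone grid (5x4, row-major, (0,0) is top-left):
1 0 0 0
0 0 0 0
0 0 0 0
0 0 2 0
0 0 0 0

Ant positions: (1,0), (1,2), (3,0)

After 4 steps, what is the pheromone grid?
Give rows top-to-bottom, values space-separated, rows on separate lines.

After step 1: ants at (0,0),(0,2),(2,0)
  2 0 1 0
  0 0 0 0
  1 0 0 0
  0 0 1 0
  0 0 0 0
After step 2: ants at (0,1),(0,3),(1,0)
  1 1 0 1
  1 0 0 0
  0 0 0 0
  0 0 0 0
  0 0 0 0
After step 3: ants at (0,0),(1,3),(0,0)
  4 0 0 0
  0 0 0 1
  0 0 0 0
  0 0 0 0
  0 0 0 0
After step 4: ants at (0,1),(0,3),(0,1)
  3 3 0 1
  0 0 0 0
  0 0 0 0
  0 0 0 0
  0 0 0 0

3 3 0 1
0 0 0 0
0 0 0 0
0 0 0 0
0 0 0 0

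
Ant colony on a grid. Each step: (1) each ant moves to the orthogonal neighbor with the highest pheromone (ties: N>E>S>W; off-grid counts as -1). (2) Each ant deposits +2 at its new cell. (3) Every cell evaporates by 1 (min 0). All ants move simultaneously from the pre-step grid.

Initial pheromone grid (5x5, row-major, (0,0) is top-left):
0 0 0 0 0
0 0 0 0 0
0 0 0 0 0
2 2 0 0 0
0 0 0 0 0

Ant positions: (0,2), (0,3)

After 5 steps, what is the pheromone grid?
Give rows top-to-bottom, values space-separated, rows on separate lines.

After step 1: ants at (0,3),(0,4)
  0 0 0 1 1
  0 0 0 0 0
  0 0 0 0 0
  1 1 0 0 0
  0 0 0 0 0
After step 2: ants at (0,4),(0,3)
  0 0 0 2 2
  0 0 0 0 0
  0 0 0 0 0
  0 0 0 0 0
  0 0 0 0 0
After step 3: ants at (0,3),(0,4)
  0 0 0 3 3
  0 0 0 0 0
  0 0 0 0 0
  0 0 0 0 0
  0 0 0 0 0
After step 4: ants at (0,4),(0,3)
  0 0 0 4 4
  0 0 0 0 0
  0 0 0 0 0
  0 0 0 0 0
  0 0 0 0 0
After step 5: ants at (0,3),(0,4)
  0 0 0 5 5
  0 0 0 0 0
  0 0 0 0 0
  0 0 0 0 0
  0 0 0 0 0

0 0 0 5 5
0 0 0 0 0
0 0 0 0 0
0 0 0 0 0
0 0 0 0 0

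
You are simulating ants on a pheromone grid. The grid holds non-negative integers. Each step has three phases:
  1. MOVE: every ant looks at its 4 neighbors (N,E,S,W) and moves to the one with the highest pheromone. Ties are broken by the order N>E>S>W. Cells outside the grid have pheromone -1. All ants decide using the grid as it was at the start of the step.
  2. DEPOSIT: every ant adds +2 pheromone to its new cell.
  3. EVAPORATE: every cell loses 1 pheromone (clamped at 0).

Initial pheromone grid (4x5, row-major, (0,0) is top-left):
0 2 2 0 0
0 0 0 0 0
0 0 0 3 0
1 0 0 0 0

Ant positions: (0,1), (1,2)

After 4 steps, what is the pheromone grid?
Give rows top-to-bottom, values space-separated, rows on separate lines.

After step 1: ants at (0,2),(0,2)
  0 1 5 0 0
  0 0 0 0 0
  0 0 0 2 0
  0 0 0 0 0
After step 2: ants at (0,1),(0,1)
  0 4 4 0 0
  0 0 0 0 0
  0 0 0 1 0
  0 0 0 0 0
After step 3: ants at (0,2),(0,2)
  0 3 7 0 0
  0 0 0 0 0
  0 0 0 0 0
  0 0 0 0 0
After step 4: ants at (0,1),(0,1)
  0 6 6 0 0
  0 0 0 0 0
  0 0 0 0 0
  0 0 0 0 0

0 6 6 0 0
0 0 0 0 0
0 0 0 0 0
0 0 0 0 0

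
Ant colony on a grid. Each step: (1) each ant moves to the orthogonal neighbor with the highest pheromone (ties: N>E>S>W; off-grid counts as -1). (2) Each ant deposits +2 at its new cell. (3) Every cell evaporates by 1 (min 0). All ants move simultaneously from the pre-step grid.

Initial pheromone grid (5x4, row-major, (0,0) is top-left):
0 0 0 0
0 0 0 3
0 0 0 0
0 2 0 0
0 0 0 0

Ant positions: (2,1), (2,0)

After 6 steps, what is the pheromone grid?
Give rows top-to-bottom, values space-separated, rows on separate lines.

After step 1: ants at (3,1),(1,0)
  0 0 0 0
  1 0 0 2
  0 0 0 0
  0 3 0 0
  0 0 0 0
After step 2: ants at (2,1),(0,0)
  1 0 0 0
  0 0 0 1
  0 1 0 0
  0 2 0 0
  0 0 0 0
After step 3: ants at (3,1),(0,1)
  0 1 0 0
  0 0 0 0
  0 0 0 0
  0 3 0 0
  0 0 0 0
After step 4: ants at (2,1),(0,2)
  0 0 1 0
  0 0 0 0
  0 1 0 0
  0 2 0 0
  0 0 0 0
After step 5: ants at (3,1),(0,3)
  0 0 0 1
  0 0 0 0
  0 0 0 0
  0 3 0 0
  0 0 0 0
After step 6: ants at (2,1),(1,3)
  0 0 0 0
  0 0 0 1
  0 1 0 0
  0 2 0 0
  0 0 0 0

0 0 0 0
0 0 0 1
0 1 0 0
0 2 0 0
0 0 0 0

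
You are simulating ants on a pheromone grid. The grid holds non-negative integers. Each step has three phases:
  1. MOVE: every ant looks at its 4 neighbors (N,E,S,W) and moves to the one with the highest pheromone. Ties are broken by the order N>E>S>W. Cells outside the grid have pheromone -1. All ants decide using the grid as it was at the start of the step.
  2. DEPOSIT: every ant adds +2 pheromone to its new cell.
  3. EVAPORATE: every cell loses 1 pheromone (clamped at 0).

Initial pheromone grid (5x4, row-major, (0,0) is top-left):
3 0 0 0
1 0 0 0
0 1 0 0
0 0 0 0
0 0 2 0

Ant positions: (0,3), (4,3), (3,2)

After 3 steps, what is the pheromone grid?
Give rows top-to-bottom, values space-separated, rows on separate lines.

After step 1: ants at (1,3),(4,2),(4,2)
  2 0 0 0
  0 0 0 1
  0 0 0 0
  0 0 0 0
  0 0 5 0
After step 2: ants at (0,3),(3,2),(3,2)
  1 0 0 1
  0 0 0 0
  0 0 0 0
  0 0 3 0
  0 0 4 0
After step 3: ants at (1,3),(4,2),(4,2)
  0 0 0 0
  0 0 0 1
  0 0 0 0
  0 0 2 0
  0 0 7 0

0 0 0 0
0 0 0 1
0 0 0 0
0 0 2 0
0 0 7 0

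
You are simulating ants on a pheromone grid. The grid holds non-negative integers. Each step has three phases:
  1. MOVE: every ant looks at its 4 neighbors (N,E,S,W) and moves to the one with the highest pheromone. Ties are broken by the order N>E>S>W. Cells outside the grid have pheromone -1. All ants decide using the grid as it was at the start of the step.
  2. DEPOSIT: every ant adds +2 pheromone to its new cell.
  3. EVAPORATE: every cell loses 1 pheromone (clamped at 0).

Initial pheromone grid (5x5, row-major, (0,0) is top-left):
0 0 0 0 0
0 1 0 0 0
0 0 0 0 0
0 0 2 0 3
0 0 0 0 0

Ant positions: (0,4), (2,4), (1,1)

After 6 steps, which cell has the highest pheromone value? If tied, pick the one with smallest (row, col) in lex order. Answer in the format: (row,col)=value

Step 1: ant0:(0,4)->S->(1,4) | ant1:(2,4)->S->(3,4) | ant2:(1,1)->N->(0,1)
  grid max=4 at (3,4)
Step 2: ant0:(1,4)->N->(0,4) | ant1:(3,4)->N->(2,4) | ant2:(0,1)->E->(0,2)
  grid max=3 at (3,4)
Step 3: ant0:(0,4)->S->(1,4) | ant1:(2,4)->S->(3,4) | ant2:(0,2)->E->(0,3)
  grid max=4 at (3,4)
Step 4: ant0:(1,4)->N->(0,4) | ant1:(3,4)->N->(2,4) | ant2:(0,3)->E->(0,4)
  grid max=3 at (0,4)
Step 5: ant0:(0,4)->S->(1,4) | ant1:(2,4)->S->(3,4) | ant2:(0,4)->S->(1,4)
  grid max=4 at (3,4)
Step 6: ant0:(1,4)->N->(0,4) | ant1:(3,4)->N->(2,4) | ant2:(1,4)->N->(0,4)
  grid max=5 at (0,4)
Final grid:
  0 0 0 0 5
  0 0 0 0 2
  0 0 0 0 1
  0 0 0 0 3
  0 0 0 0 0
Max pheromone 5 at (0,4)

Answer: (0,4)=5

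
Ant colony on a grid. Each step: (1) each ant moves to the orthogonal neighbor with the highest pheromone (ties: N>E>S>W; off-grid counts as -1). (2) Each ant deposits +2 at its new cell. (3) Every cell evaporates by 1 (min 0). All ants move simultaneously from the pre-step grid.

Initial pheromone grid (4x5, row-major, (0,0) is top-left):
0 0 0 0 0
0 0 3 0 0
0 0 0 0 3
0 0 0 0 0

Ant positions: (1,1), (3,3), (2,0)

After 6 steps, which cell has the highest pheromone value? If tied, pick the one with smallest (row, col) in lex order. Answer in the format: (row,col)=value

Answer: (0,2)=5

Derivation:
Step 1: ant0:(1,1)->E->(1,2) | ant1:(3,3)->N->(2,3) | ant2:(2,0)->N->(1,0)
  grid max=4 at (1,2)
Step 2: ant0:(1,2)->N->(0,2) | ant1:(2,3)->E->(2,4) | ant2:(1,0)->N->(0,0)
  grid max=3 at (1,2)
Step 3: ant0:(0,2)->S->(1,2) | ant1:(2,4)->N->(1,4) | ant2:(0,0)->E->(0,1)
  grid max=4 at (1,2)
Step 4: ant0:(1,2)->N->(0,2) | ant1:(1,4)->S->(2,4) | ant2:(0,1)->E->(0,2)
  grid max=3 at (0,2)
Step 5: ant0:(0,2)->S->(1,2) | ant1:(2,4)->N->(1,4) | ant2:(0,2)->S->(1,2)
  grid max=6 at (1,2)
Step 6: ant0:(1,2)->N->(0,2) | ant1:(1,4)->S->(2,4) | ant2:(1,2)->N->(0,2)
  grid max=5 at (0,2)
Final grid:
  0 0 5 0 0
  0 0 5 0 0
  0 0 0 0 3
  0 0 0 0 0
Max pheromone 5 at (0,2)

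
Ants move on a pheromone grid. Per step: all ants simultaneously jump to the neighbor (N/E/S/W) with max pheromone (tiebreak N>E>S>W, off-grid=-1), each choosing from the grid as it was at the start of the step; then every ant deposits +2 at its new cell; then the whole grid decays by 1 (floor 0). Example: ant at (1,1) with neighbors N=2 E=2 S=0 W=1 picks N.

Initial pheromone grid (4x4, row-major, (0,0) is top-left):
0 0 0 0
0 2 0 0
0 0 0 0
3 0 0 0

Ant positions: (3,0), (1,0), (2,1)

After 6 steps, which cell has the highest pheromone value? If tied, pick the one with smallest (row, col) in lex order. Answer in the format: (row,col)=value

Step 1: ant0:(3,0)->N->(2,0) | ant1:(1,0)->E->(1,1) | ant2:(2,1)->N->(1,1)
  grid max=5 at (1,1)
Step 2: ant0:(2,0)->S->(3,0) | ant1:(1,1)->N->(0,1) | ant2:(1,1)->N->(0,1)
  grid max=4 at (1,1)
Step 3: ant0:(3,0)->N->(2,0) | ant1:(0,1)->S->(1,1) | ant2:(0,1)->S->(1,1)
  grid max=7 at (1,1)
Step 4: ant0:(2,0)->S->(3,0) | ant1:(1,1)->N->(0,1) | ant2:(1,1)->N->(0,1)
  grid max=6 at (1,1)
Step 5: ant0:(3,0)->N->(2,0) | ant1:(0,1)->S->(1,1) | ant2:(0,1)->S->(1,1)
  grid max=9 at (1,1)
Step 6: ant0:(2,0)->S->(3,0) | ant1:(1,1)->N->(0,1) | ant2:(1,1)->N->(0,1)
  grid max=8 at (1,1)
Final grid:
  0 7 0 0
  0 8 0 0
  0 0 0 0
  3 0 0 0
Max pheromone 8 at (1,1)

Answer: (1,1)=8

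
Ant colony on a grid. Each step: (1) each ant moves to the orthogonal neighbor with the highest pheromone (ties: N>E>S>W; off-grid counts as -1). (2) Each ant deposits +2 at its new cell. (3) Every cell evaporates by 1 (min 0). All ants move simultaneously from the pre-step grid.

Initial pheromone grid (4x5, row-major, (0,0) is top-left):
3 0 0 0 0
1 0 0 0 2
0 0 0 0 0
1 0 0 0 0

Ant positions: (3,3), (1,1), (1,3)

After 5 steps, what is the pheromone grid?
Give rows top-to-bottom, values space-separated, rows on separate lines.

After step 1: ants at (2,3),(1,0),(1,4)
  2 0 0 0 0
  2 0 0 0 3
  0 0 0 1 0
  0 0 0 0 0
After step 2: ants at (1,3),(0,0),(0,4)
  3 0 0 0 1
  1 0 0 1 2
  0 0 0 0 0
  0 0 0 0 0
After step 3: ants at (1,4),(1,0),(1,4)
  2 0 0 0 0
  2 0 0 0 5
  0 0 0 0 0
  0 0 0 0 0
After step 4: ants at (0,4),(0,0),(0,4)
  3 0 0 0 3
  1 0 0 0 4
  0 0 0 0 0
  0 0 0 0 0
After step 5: ants at (1,4),(1,0),(1,4)
  2 0 0 0 2
  2 0 0 0 7
  0 0 0 0 0
  0 0 0 0 0

2 0 0 0 2
2 0 0 0 7
0 0 0 0 0
0 0 0 0 0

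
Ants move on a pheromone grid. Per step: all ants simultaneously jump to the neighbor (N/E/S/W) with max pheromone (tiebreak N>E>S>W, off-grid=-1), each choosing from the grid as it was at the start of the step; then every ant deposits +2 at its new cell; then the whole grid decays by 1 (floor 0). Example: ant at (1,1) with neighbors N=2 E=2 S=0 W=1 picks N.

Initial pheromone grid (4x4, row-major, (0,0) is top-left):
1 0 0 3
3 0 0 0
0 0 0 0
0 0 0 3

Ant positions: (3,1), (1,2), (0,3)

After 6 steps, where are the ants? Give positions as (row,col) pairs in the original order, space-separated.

Step 1: ant0:(3,1)->N->(2,1) | ant1:(1,2)->N->(0,2) | ant2:(0,3)->S->(1,3)
  grid max=2 at (0,3)
Step 2: ant0:(2,1)->N->(1,1) | ant1:(0,2)->E->(0,3) | ant2:(1,3)->N->(0,3)
  grid max=5 at (0,3)
Step 3: ant0:(1,1)->W->(1,0) | ant1:(0,3)->S->(1,3) | ant2:(0,3)->S->(1,3)
  grid max=4 at (0,3)
Step 4: ant0:(1,0)->N->(0,0) | ant1:(1,3)->N->(0,3) | ant2:(1,3)->N->(0,3)
  grid max=7 at (0,3)
Step 5: ant0:(0,0)->S->(1,0) | ant1:(0,3)->S->(1,3) | ant2:(0,3)->S->(1,3)
  grid max=6 at (0,3)
Step 6: ant0:(1,0)->N->(0,0) | ant1:(1,3)->N->(0,3) | ant2:(1,3)->N->(0,3)
  grid max=9 at (0,3)

(0,0) (0,3) (0,3)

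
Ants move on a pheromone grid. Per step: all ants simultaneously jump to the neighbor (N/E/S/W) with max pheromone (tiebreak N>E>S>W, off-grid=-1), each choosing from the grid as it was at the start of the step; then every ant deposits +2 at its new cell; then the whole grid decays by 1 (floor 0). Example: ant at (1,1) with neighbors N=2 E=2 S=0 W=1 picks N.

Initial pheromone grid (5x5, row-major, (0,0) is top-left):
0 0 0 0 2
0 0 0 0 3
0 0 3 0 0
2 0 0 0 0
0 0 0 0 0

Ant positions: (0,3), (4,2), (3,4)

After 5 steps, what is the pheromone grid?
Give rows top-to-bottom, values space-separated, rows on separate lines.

After step 1: ants at (0,4),(3,2),(2,4)
  0 0 0 0 3
  0 0 0 0 2
  0 0 2 0 1
  1 0 1 0 0
  0 0 0 0 0
After step 2: ants at (1,4),(2,2),(1,4)
  0 0 0 0 2
  0 0 0 0 5
  0 0 3 0 0
  0 0 0 0 0
  0 0 0 0 0
After step 3: ants at (0,4),(1,2),(0,4)
  0 0 0 0 5
  0 0 1 0 4
  0 0 2 0 0
  0 0 0 0 0
  0 0 0 0 0
After step 4: ants at (1,4),(2,2),(1,4)
  0 0 0 0 4
  0 0 0 0 7
  0 0 3 0 0
  0 0 0 0 0
  0 0 0 0 0
After step 5: ants at (0,4),(1,2),(0,4)
  0 0 0 0 7
  0 0 1 0 6
  0 0 2 0 0
  0 0 0 0 0
  0 0 0 0 0

0 0 0 0 7
0 0 1 0 6
0 0 2 0 0
0 0 0 0 0
0 0 0 0 0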